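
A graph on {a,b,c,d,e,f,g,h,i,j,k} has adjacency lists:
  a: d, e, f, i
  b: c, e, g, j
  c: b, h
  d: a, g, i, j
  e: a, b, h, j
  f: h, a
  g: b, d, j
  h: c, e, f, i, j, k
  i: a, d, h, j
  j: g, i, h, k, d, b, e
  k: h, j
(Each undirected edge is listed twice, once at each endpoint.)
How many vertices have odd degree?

Degrees: a:4, b:4, c:2, d:4, e:4, f:2, g:3, h:6, i:4, j:7, k:2
Odd-degree vertices: g, j.

2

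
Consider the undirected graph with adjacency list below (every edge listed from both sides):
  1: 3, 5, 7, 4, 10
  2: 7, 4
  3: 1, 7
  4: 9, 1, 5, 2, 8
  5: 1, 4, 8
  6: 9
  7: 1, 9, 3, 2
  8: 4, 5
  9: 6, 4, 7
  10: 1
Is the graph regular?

No

Degrees: 1:5, 2:2, 3:2, 4:5, 5:3, 6:1, 7:4, 8:2, 9:3, 10:1
Degrees are not all equal (e.g. deg(6)=1 but deg(1)=5); not regular.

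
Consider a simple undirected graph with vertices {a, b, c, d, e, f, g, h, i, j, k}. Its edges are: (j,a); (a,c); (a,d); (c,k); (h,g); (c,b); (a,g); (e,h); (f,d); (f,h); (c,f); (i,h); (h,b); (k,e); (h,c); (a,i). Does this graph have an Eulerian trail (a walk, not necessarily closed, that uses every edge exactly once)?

No

Degrees: a:5, b:2, c:5, d:2, e:2, f:3, g:2, h:6, i:2, j:1, k:2
Odd-degree vertices: a, c, f, j (4 total).
An Eulerian trail requires 0 or 2 odd-degree vertices; here there are 4.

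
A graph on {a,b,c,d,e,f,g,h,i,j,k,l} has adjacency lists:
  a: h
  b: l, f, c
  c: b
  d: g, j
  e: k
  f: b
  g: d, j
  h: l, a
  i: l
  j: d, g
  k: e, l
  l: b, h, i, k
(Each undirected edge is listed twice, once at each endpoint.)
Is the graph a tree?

No

|V| = 12, |E| = 11.
It splits into 2 components, so it cannot be a tree.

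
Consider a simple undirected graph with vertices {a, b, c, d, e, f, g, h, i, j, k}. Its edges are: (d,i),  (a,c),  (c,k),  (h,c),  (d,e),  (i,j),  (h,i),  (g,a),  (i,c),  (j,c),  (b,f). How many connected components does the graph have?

Component: {b, f}
Component: {a, c, d, e, g, h, i, j, k}

2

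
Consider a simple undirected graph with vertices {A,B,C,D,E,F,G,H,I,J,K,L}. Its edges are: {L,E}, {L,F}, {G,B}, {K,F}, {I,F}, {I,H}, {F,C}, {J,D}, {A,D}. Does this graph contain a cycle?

|V| = 12, |E| = 9, number of components = 3.
Since 9 = 12 - 3, the graph is a forest and contains no cycle.

No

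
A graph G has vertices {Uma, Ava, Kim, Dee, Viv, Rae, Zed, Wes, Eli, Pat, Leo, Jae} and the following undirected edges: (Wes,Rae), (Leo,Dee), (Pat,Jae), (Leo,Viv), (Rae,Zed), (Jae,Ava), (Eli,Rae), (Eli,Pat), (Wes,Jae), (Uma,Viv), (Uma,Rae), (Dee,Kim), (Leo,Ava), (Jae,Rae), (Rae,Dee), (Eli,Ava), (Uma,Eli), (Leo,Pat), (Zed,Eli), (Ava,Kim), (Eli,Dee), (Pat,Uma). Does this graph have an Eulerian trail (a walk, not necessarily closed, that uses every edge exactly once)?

Degrees: Uma:4, Ava:4, Kim:2, Dee:4, Viv:2, Rae:6, Zed:2, Wes:2, Eli:6, Pat:4, Leo:4, Jae:4
Odd-degree vertices: none (0 total).
With 0 odd-degree vertices and all edges in one connected piece, an Eulerian trail exists.

Yes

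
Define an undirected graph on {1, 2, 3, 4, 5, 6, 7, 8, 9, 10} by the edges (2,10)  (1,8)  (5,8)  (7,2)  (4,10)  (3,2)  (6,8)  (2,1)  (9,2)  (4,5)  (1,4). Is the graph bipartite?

Yes

Partition the vertices as {2, 4, 8} vs {1, 3, 5, 6, 7, 9, 10}. Each listed edge has one endpoint in each part, so the graph is bipartite.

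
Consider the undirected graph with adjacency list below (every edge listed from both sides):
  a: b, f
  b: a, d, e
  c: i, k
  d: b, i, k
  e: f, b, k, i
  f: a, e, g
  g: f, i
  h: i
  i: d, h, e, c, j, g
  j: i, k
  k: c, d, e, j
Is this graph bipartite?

Color {b, f, i, k} black and {a, c, d, e, g, h, j} white. No edge joins two same-colored vertices, so the graph is bipartite.

Yes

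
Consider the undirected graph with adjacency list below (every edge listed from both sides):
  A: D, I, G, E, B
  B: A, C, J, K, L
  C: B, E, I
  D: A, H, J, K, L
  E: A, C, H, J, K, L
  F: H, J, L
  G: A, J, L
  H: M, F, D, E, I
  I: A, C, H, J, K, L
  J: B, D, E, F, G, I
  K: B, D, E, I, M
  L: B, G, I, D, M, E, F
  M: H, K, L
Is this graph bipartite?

Color {B, D, E, F, G, I, M} black and {A, C, H, J, K, L} white. No edge joins two same-colored vertices, so the graph is bipartite.

Yes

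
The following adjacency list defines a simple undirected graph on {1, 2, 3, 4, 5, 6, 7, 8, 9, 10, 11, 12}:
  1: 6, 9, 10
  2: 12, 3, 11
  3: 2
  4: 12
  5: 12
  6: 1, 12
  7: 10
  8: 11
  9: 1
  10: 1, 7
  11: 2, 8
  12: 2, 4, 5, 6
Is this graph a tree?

The graph has 12 vertices and 11 edges.
Connected and |E| = |V| - 1, which characterizes a tree.

Yes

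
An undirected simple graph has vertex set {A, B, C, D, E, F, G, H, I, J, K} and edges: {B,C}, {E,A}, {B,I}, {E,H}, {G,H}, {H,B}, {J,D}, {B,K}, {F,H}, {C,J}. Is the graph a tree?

The graph has 11 vertices and 10 edges.
Connected and |E| = |V| - 1, which characterizes a tree.

Yes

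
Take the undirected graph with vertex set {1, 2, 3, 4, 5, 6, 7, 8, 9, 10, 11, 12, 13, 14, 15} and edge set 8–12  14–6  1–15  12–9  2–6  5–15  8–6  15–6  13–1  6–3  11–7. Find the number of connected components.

Component: {4}
Component: {10}
Component: {7, 11}
Component: {1, 2, 3, 5, 6, 8, 9, 12, 13, 14, 15}

4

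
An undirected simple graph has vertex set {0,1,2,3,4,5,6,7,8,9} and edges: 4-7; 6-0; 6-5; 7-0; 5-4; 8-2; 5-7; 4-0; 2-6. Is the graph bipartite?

The cycle 7-4-0-7 has length 3, which is odd, so the graph is not bipartite.

No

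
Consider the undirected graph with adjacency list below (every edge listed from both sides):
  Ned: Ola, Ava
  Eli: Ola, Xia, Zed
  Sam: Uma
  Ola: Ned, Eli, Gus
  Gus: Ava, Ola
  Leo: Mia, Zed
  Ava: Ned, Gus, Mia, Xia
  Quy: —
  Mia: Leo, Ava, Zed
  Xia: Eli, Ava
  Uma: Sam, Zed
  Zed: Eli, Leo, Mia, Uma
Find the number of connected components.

2

Component: {Quy}
Component: {Ned, Eli, Sam, Ola, Gus, Leo, Ava, Mia, Xia, Uma, Zed}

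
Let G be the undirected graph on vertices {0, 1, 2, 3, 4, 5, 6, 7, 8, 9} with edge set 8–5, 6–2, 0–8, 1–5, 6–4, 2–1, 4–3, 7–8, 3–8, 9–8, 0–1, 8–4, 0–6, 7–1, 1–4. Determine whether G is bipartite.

No

3-4-8-3 is an odd cycle (length 3), and a bipartite graph can contain only even cycles.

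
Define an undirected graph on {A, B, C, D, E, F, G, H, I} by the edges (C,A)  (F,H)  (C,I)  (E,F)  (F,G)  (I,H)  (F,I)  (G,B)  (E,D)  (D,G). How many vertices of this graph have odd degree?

4

Degrees: A:1, B:1, C:2, D:2, E:2, F:4, G:3, H:2, I:3
Odd-degree vertices: A, B, G, I.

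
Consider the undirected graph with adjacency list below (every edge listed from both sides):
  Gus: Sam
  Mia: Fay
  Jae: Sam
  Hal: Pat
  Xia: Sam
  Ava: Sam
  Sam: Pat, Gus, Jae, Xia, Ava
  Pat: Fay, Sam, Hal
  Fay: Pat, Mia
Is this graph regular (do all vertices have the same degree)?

No

Degrees: Gus:1, Mia:1, Jae:1, Hal:1, Xia:1, Ava:1, Sam:5, Pat:3, Fay:2
Degrees are not all equal (e.g. deg(Gus)=1 but deg(Sam)=5); not regular.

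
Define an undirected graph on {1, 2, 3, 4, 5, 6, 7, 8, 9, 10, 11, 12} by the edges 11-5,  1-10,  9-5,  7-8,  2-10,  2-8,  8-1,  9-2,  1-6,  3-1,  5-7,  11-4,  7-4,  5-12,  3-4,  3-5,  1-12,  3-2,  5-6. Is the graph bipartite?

The cycle 1-8-7-5-12-1 has length 5, which is odd, so the graph is not bipartite.

No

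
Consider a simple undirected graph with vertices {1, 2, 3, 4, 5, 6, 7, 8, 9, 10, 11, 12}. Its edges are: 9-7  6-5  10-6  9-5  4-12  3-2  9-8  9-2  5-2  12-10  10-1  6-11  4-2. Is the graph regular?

No

Degrees: 1:1, 2:4, 3:1, 4:2, 5:3, 6:3, 7:1, 8:1, 9:4, 10:3, 11:1, 12:2
Degrees are not all equal (e.g. deg(1)=1 but deg(2)=4); not regular.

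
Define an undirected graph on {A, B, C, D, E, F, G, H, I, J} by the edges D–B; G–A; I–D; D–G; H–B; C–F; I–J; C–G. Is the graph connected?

Component: {E}
Component: {A, B, C, D, F, G, H, I, J}
There are 2 separate components, so the graph is not connected.

No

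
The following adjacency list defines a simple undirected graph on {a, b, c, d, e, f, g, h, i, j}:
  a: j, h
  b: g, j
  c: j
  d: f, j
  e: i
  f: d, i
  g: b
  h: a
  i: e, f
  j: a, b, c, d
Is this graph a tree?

Yes

The graph has 10 vertices and 9 edges.
Connected and |E| = |V| - 1, which characterizes a tree.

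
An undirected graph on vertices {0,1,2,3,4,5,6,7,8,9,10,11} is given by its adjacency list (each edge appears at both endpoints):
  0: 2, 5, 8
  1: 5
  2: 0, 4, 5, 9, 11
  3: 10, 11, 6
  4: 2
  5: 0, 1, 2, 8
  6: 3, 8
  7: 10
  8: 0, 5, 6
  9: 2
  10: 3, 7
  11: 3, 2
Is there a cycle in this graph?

Yes

The graph has 12 vertices, 14 edges, and 1 connected component.
Since 14 > 12 - 1, a cycle must exist; for instance 0-8-6-3-11-2-0.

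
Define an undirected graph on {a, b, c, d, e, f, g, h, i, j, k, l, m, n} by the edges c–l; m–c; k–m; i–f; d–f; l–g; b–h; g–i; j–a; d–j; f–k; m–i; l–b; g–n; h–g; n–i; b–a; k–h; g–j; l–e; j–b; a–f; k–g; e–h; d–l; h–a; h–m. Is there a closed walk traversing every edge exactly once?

Degrees: a:4, b:4, c:2, d:3, e:2, f:4, g:6, h:6, i:4, j:4, k:4, l:5, m:4, n:2
Vertices with odd degree: d, l. An Eulerian circuit requires all degrees even.

No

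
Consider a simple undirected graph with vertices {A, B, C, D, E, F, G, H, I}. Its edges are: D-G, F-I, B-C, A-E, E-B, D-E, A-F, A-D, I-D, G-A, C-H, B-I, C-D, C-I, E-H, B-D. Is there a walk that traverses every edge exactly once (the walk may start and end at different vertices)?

Degrees: A:4, B:4, C:4, D:6, E:4, F:2, G:2, H:2, I:4
Odd-degree vertices: none (0 total).
With 0 odd-degree vertices and all edges in one connected piece, an Eulerian trail exists.

Yes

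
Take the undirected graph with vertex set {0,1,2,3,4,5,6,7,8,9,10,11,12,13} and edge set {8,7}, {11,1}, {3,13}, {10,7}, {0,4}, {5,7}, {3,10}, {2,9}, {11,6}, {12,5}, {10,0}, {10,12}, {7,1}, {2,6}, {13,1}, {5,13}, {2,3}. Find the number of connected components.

Component: {0, 1, 2, 3, 4, 5, 6, 7, 8, 9, 10, 11, 12, 13}

1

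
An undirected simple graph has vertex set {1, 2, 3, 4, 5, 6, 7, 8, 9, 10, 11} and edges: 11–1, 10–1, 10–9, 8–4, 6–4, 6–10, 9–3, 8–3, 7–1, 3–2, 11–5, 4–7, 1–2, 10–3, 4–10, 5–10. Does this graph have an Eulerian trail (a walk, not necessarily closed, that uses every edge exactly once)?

Yes

Degrees: 1:4, 2:2, 3:4, 4:4, 5:2, 6:2, 7:2, 8:2, 9:2, 10:6, 11:2
Odd-degree vertices: none (0 total).
The non-isolated vertices are connected and exactly 0 have odd degree, so an Eulerian trail exists.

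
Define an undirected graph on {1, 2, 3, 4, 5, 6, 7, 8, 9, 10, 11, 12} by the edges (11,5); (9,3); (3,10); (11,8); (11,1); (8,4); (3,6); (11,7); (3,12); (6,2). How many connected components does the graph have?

Component: {1, 4, 5, 7, 8, 11}
Component: {2, 3, 6, 9, 10, 12}

2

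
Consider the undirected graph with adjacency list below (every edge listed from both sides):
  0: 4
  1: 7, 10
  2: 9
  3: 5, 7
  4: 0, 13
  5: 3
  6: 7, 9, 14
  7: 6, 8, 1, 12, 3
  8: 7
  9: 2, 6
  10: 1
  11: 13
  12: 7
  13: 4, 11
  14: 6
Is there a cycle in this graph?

The graph has 15 vertices, 13 edges, and 2 connected components.
A forest on 15 vertices with 2 components has exactly 13 edges, which matches — so no cycle.

No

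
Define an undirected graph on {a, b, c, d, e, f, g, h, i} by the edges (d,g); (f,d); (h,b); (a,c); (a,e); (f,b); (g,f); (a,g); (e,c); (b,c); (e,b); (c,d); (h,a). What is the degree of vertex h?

2

Neighbors of h: a, b.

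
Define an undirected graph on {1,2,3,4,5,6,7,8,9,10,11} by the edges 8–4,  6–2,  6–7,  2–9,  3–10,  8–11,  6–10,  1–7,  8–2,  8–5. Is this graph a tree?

|V| = 11, |E| = 10.
It is connected with exactly 10 edges, hence acyclic — it is a tree.

Yes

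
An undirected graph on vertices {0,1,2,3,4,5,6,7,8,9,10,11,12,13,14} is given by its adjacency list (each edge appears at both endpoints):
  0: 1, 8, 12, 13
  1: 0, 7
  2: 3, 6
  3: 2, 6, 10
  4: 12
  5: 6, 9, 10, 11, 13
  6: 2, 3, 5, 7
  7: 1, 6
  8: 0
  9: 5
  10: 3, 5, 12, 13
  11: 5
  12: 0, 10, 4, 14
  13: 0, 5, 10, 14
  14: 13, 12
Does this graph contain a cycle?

Yes

The graph has 15 vertices, 20 edges, and 1 connected component.
Since 20 > 15 - 1, a cycle must exist; for instance 10-12-14-13-10.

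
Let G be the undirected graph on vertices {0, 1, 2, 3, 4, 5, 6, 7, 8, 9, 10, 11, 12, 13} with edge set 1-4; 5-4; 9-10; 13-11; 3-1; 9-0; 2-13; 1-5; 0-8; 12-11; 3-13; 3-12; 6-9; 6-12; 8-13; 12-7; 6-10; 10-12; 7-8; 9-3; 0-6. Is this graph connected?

Yes

Starting from 0 and exploring outward reaches every vertex (0, 8, 9, 6, 13, 7, 3, 10, 12, 2, 11, 1, 4, 5); the graph is connected.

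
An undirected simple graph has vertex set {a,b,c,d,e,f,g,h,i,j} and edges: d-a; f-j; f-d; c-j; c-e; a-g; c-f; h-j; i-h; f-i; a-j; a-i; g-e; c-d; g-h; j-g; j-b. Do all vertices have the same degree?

Degrees: a:4, b:1, c:4, d:3, e:2, f:4, g:4, h:3, i:3, j:6
Degrees are not all equal (e.g. deg(b)=1 but deg(j)=6); not regular.

No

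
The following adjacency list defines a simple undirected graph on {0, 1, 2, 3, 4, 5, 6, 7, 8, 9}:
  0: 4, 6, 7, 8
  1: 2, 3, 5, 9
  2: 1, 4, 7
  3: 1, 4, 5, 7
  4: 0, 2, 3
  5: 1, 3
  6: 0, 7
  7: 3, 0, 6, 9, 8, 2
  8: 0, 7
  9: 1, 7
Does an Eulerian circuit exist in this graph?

Degrees: 0:4, 1:4, 2:3, 3:4, 4:3, 5:2, 6:2, 7:6, 8:2, 9:2
Vertices with odd degree: 2, 4. An Eulerian circuit requires all degrees even.

No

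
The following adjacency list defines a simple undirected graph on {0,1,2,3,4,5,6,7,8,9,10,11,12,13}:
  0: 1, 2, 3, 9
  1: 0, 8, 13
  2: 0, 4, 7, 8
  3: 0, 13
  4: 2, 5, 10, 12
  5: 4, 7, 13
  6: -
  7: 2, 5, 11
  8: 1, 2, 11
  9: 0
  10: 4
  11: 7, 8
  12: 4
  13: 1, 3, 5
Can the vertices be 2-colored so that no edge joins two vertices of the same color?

Yes

A valid 2-coloring puts {1, 2, 3, 5, 6, 9, 10, 11, 12} on one side and {0, 4, 7, 8, 13} on the other; every edge crosses between the two sides.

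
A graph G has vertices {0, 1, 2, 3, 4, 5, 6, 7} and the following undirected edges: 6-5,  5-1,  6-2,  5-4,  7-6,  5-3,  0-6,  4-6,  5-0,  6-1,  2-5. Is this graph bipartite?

The cycle 0-5-6-0 has length 3, which is odd, so the graph is not bipartite.

No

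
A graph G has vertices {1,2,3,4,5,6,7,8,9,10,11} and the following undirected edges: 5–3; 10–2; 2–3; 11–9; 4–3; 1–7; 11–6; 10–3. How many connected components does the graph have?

Component: {8}
Component: {1, 7}
Component: {6, 9, 11}
Component: {2, 3, 4, 5, 10}

4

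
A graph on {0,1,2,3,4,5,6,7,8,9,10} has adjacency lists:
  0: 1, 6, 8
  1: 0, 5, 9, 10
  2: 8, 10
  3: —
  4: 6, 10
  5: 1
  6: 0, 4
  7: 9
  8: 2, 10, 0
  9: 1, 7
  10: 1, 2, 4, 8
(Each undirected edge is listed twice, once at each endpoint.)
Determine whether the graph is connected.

No

Component: {3}
Component: {0, 1, 2, 4, 5, 6, 7, 8, 9, 10}
No edge joins these 2 groups, so the graph is disconnected.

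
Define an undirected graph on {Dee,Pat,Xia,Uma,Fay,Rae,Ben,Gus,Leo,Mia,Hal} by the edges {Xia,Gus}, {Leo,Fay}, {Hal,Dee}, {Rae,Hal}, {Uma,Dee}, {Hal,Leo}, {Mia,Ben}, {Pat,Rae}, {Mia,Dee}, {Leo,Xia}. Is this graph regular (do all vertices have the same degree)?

Degrees: Dee:3, Pat:1, Xia:2, Uma:1, Fay:1, Rae:2, Ben:1, Gus:1, Leo:3, Mia:2, Hal:3
Vertex Pat has degree 1 while Dee has degree 3, so the graph is not regular.

No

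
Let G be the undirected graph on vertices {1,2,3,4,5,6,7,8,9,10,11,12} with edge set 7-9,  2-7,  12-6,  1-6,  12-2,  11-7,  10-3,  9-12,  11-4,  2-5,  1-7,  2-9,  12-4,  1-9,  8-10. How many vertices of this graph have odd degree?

Degrees: 1:3, 2:4, 3:1, 4:2, 5:1, 6:2, 7:4, 8:1, 9:4, 10:2, 11:2, 12:4
Odd-degree vertices: 1, 3, 5, 8.

4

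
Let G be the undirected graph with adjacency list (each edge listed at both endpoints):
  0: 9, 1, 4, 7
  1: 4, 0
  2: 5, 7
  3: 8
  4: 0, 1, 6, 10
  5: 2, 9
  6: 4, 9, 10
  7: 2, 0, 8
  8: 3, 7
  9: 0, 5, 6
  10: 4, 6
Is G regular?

Degrees: 0:4, 1:2, 2:2, 3:1, 4:4, 5:2, 6:3, 7:3, 8:2, 9:3, 10:2
Degrees are not all equal (e.g. deg(3)=1 but deg(0)=4); not regular.

No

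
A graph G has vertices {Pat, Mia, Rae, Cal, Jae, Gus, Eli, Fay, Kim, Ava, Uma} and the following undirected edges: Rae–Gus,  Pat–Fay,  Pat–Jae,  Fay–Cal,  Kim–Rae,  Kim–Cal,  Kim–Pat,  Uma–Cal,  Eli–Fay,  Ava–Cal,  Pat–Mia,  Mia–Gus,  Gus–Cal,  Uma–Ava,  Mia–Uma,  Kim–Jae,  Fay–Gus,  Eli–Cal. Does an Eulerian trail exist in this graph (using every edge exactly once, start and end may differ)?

Degrees: Pat:4, Mia:3, Rae:2, Cal:6, Jae:2, Gus:4, Eli:2, Fay:4, Kim:4, Ava:2, Uma:3
Odd-degree vertices: Mia, Uma (2 total).
With 2 odd-degree vertices and all edges in one connected piece, an Eulerian trail exists (from Mia to Uma).

Yes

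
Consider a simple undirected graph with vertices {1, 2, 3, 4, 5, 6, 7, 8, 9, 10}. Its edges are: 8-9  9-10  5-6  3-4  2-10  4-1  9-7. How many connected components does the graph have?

3

Component: {5, 6}
Component: {1, 3, 4}
Component: {2, 7, 8, 9, 10}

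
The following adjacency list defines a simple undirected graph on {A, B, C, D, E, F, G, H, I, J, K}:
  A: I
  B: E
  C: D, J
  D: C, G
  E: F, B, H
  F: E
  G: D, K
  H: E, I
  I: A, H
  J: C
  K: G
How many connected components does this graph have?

Component: {C, D, G, J, K}
Component: {A, B, E, F, H, I}

2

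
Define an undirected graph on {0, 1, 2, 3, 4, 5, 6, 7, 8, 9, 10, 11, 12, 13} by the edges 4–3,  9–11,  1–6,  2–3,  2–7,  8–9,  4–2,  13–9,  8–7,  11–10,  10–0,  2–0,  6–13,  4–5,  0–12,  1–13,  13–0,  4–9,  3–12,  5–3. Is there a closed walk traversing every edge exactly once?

Yes

Degrees: 0:4, 1:2, 2:4, 3:4, 4:4, 5:2, 6:2, 7:2, 8:2, 9:4, 10:2, 11:2, 12:2, 13:4
All degrees are even and the non-isolated vertices are connected — an Eulerian circuit exists.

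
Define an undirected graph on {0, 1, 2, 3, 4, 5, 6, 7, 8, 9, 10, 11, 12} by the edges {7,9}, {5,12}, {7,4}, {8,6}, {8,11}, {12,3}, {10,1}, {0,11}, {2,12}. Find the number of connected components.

4

Component: {1, 10}
Component: {4, 7, 9}
Component: {0, 6, 8, 11}
Component: {2, 3, 5, 12}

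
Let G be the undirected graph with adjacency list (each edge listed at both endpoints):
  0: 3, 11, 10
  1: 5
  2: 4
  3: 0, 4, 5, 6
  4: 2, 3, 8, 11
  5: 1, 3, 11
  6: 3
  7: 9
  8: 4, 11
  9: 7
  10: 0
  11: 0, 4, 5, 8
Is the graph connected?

No

Component: {7, 9}
Component: {0, 1, 2, 3, 4, 5, 6, 8, 10, 11}
There are 2 separate components, so the graph is not connected.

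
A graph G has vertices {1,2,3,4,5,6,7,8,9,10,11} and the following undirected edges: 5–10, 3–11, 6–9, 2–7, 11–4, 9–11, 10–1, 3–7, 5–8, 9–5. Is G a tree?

The graph has 11 vertices and 10 edges.
Connected and |E| = |V| - 1, which characterizes a tree.

Yes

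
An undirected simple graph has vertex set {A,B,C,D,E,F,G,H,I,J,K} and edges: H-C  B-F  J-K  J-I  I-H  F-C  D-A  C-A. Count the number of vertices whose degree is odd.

4

Degrees: A:2, B:1, C:3, D:1, E:0, F:2, G:0, H:2, I:2, J:2, K:1
Odd-degree vertices: B, C, D, K.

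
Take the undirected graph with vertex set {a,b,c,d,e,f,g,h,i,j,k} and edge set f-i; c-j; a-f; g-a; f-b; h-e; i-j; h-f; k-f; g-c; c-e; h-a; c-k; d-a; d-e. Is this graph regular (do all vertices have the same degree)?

No

Degrees: a:4, b:1, c:4, d:2, e:3, f:5, g:2, h:3, i:2, j:2, k:2
Vertex b has degree 1 while f has degree 5, so the graph is not regular.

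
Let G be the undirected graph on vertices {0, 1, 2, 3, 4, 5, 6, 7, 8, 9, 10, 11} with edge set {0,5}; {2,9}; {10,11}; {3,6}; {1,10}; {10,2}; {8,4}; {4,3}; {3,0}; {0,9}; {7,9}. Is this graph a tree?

The graph has 12 vertices and 11 edges.
Connected and |E| = |V| - 1, which characterizes a tree.

Yes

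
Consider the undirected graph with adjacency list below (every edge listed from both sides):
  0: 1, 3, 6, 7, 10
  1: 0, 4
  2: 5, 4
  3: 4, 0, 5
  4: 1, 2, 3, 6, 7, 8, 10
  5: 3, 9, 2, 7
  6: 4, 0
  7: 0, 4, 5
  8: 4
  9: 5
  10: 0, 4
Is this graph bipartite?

Partition the vertices as {1, 2, 3, 6, 7, 8, 9, 10} vs {0, 4, 5}. Each listed edge has one endpoint in each part, so the graph is bipartite.

Yes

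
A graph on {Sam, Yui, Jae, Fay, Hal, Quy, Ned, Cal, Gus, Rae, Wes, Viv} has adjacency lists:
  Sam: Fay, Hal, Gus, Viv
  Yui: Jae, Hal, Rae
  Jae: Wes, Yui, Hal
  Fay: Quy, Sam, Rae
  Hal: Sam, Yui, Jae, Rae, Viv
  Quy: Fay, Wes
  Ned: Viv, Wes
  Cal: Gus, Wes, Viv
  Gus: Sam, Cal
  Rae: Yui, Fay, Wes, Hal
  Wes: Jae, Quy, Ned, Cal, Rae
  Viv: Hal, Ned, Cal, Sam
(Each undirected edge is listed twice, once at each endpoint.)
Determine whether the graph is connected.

Yes

A breadth-first search from Sam visits Sam, Viv, Hal, Gus, Fay, Ned, Cal, Rae, Jae, Yui, Quy, Wes — all 12 vertices — so the graph is connected.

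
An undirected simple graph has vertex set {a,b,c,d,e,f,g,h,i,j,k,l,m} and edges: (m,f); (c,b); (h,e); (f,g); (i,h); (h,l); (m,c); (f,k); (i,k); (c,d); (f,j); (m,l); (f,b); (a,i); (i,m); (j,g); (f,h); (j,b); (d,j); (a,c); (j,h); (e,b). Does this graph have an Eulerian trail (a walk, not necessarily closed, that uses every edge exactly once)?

Degrees: a:2, b:4, c:4, d:2, e:2, f:6, g:2, h:5, i:4, j:5, k:2, l:2, m:4
Odd-degree vertices: h, j (2 total).
With 2 odd-degree vertices and all edges in one connected piece, an Eulerian trail exists (from h to j).

Yes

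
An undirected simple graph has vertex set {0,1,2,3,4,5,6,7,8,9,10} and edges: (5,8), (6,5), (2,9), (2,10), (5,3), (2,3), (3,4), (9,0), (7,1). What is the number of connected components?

2

Component: {1, 7}
Component: {0, 2, 3, 4, 5, 6, 8, 9, 10}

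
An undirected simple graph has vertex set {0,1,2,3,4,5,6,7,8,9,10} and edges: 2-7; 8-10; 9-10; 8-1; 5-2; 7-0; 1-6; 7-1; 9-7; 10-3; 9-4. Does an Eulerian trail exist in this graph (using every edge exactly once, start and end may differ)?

Degrees: 0:1, 1:3, 2:2, 3:1, 4:1, 5:1, 6:1, 7:4, 8:2, 9:3, 10:3
Odd-degree vertices: 0, 1, 3, 4, 5, 6, 9, 10 (8 total).
With 8 odd-degree vertices (more than two), no single trail can use every edge.

No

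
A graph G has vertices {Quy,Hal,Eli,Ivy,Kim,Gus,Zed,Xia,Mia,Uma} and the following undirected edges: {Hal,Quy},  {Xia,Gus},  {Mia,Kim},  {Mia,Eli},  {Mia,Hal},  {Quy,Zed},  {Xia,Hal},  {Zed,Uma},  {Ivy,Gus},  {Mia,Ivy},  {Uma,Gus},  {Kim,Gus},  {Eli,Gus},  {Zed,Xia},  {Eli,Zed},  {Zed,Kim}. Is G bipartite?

The cycle Xia-Hal-Mia-Kim-Zed-Xia has length 5, which is odd, so the graph is not bipartite.

No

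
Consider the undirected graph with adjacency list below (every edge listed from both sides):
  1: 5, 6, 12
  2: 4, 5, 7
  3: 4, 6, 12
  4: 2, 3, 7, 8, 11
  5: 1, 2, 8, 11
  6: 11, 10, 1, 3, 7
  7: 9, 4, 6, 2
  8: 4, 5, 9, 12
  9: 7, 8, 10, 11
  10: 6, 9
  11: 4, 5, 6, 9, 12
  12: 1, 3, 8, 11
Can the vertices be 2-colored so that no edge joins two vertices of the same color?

7-2-4-7 is an odd cycle (length 3), and a bipartite graph can contain only even cycles.

No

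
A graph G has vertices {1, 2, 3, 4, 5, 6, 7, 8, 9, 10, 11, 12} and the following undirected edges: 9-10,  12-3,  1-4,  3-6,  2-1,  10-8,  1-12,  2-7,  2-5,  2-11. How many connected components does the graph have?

2

Component: {8, 9, 10}
Component: {1, 2, 3, 4, 5, 6, 7, 11, 12}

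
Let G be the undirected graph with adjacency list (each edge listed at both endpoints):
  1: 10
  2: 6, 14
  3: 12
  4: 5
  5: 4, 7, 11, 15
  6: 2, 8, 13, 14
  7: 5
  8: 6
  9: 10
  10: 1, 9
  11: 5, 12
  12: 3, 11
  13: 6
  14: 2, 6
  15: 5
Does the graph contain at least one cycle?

Yes

|V| = 15, |E| = 13, number of components = 3.
Since 13 > 15 - 3, a cycle must exist; for instance 2-6-14-2.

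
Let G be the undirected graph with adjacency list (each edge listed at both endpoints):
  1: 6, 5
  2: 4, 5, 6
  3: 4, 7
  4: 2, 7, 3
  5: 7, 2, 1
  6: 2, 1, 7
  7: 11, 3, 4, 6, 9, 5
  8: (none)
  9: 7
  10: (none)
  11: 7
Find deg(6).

3

Neighbors of 6: 1, 2, 7.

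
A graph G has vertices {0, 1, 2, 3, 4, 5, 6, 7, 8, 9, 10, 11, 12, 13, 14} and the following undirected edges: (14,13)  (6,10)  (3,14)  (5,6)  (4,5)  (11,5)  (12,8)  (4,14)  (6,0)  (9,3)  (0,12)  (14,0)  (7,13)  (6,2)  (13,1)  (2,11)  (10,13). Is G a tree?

|V| = 15, |E| = 17.
A tree on 15 vertices has exactly 14 edges; this graph has 17, so it contains a cycle and is not a tree.

No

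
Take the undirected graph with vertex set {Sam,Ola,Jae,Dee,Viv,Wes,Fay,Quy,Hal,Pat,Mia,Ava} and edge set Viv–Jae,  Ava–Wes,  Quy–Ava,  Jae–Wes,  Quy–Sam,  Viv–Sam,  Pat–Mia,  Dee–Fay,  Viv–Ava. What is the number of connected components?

5

Component: {Ola}
Component: {Hal}
Component: {Dee, Fay}
Component: {Pat, Mia}
Component: {Sam, Jae, Viv, Wes, Quy, Ava}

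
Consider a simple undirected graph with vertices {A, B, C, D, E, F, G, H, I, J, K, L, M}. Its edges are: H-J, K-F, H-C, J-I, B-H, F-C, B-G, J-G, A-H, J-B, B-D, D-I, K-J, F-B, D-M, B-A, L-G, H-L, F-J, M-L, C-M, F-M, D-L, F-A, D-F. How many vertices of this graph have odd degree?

Degrees: A:3, B:6, C:3, D:5, E:0, F:7, G:3, H:5, I:2, J:6, K:2, L:4, M:4
Odd-degree vertices: A, C, D, F, G, H.

6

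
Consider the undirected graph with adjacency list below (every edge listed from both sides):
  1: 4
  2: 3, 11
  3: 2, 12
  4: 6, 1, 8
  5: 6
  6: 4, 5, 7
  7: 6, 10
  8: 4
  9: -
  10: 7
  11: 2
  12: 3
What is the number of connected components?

3

Component: {9}
Component: {2, 3, 11, 12}
Component: {1, 4, 5, 6, 7, 8, 10}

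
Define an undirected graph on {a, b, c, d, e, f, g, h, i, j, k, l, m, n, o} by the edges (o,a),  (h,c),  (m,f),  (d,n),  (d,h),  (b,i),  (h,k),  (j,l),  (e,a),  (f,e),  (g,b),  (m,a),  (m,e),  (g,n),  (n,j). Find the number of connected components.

Component: {a, e, f, m, o}
Component: {b, c, d, g, h, i, j, k, l, n}

2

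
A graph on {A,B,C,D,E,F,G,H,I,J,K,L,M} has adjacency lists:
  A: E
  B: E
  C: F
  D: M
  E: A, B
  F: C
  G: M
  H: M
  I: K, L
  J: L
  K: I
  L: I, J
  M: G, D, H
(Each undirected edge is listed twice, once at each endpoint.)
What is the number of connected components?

Component: {C, F}
Component: {A, B, E}
Component: {D, G, H, M}
Component: {I, J, K, L}

4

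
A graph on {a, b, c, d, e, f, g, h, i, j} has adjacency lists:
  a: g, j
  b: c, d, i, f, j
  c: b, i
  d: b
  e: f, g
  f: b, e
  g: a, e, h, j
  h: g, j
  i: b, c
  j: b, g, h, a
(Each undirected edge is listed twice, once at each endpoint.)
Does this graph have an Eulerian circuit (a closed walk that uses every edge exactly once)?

Degrees: a:2, b:5, c:2, d:1, e:2, f:2, g:4, h:2, i:2, j:4
b, d have odd degree; an Eulerian circuit needs every degree to be even, so none exists.

No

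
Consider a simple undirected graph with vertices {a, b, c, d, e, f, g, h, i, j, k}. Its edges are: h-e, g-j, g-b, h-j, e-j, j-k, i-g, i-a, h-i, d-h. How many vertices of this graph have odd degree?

Degrees: a:1, b:1, c:0, d:1, e:2, f:0, g:3, h:4, i:3, j:4, k:1
Odd-degree vertices: a, b, d, g, i, k.

6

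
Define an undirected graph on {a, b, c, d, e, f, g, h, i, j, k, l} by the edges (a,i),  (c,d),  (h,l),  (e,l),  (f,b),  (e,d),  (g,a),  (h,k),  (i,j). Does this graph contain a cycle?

The graph has 12 vertices, 9 edges, and 3 connected components.
Since 9 = 12 - 3, the graph is a forest and contains no cycle.

No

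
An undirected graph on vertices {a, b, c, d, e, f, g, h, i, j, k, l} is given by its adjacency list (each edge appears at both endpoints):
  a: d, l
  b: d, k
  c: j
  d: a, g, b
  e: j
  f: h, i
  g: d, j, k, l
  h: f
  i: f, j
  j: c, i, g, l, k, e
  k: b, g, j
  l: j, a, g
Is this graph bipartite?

No

The cycle j-g-l-j has length 3, which is odd, so the graph is not bipartite.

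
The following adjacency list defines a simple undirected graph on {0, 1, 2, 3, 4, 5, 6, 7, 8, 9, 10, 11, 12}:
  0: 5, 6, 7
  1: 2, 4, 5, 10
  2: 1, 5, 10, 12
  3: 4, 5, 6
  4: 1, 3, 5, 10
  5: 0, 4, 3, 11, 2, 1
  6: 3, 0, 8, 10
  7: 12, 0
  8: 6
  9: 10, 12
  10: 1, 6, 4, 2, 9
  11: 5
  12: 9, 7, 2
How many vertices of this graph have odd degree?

6

Degrees: 0:3, 1:4, 2:4, 3:3, 4:4, 5:6, 6:4, 7:2, 8:1, 9:2, 10:5, 11:1, 12:3
Odd-degree vertices: 0, 3, 8, 10, 11, 12.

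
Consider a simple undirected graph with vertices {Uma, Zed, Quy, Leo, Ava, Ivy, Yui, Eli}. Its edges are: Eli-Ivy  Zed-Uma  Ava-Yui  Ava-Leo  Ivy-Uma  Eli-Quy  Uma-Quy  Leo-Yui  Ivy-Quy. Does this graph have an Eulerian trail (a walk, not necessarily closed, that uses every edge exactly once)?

Degrees: Uma:3, Zed:1, Quy:3, Leo:2, Ava:2, Ivy:3, Yui:2, Eli:2
Odd-degree vertices: Uma, Zed, Quy, Ivy (4 total).
With 4 odd-degree vertices (more than two), no single trail can use every edge.

No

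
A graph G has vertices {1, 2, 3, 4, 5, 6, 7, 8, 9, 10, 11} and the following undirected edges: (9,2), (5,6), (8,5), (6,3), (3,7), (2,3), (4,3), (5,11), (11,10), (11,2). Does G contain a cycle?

Yes

The graph has 11 vertices, 10 edges, and 2 connected components.
One cycle is 2-3-6-5-11-2.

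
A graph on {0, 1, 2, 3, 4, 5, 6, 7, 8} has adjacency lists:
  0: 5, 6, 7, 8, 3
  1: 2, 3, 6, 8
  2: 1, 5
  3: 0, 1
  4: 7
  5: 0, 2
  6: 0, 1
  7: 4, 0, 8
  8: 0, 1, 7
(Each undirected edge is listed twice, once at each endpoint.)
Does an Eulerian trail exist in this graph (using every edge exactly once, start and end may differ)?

Degrees: 0:5, 1:4, 2:2, 3:2, 4:1, 5:2, 6:2, 7:3, 8:3
Odd-degree vertices: 0, 4, 7, 8 (4 total).
An Eulerian trail requires 0 or 2 odd-degree vertices; here there are 4.

No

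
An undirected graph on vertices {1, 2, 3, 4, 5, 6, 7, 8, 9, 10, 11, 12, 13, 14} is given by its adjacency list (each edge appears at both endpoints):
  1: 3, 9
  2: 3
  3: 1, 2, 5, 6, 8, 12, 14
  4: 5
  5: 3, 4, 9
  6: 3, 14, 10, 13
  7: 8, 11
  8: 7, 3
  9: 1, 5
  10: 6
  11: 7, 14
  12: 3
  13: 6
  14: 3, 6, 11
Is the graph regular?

No

Degrees: 1:2, 2:1, 3:7, 4:1, 5:3, 6:4, 7:2, 8:2, 9:2, 10:1, 11:2, 12:1, 13:1, 14:3
Vertex 2 has degree 1 while 3 has degree 7, so the graph is not regular.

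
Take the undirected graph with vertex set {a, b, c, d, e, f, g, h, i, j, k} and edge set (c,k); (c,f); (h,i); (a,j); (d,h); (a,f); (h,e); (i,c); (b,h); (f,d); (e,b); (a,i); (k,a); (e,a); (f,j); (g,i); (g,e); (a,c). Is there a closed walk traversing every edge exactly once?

Degrees: a:6, b:2, c:4, d:2, e:4, f:4, g:2, h:4, i:4, j:2, k:2
Every vertex has even degree and the edges form a single connected piece, so an Eulerian circuit exists.

Yes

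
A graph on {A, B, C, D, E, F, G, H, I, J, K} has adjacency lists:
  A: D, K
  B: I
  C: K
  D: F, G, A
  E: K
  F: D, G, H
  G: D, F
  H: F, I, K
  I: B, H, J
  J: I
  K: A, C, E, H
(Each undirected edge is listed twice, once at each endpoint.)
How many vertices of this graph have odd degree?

Degrees: A:2, B:1, C:1, D:3, E:1, F:3, G:2, H:3, I:3, J:1, K:4
Odd-degree vertices: B, C, D, E, F, H, I, J.

8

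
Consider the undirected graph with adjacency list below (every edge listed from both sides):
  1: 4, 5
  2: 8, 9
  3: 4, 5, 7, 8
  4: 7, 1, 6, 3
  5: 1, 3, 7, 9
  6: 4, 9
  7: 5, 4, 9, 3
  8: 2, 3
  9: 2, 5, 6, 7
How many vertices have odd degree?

0

Degrees: 1:2, 2:2, 3:4, 4:4, 5:4, 6:2, 7:4, 8:2, 9:4
Odd-degree vertices: none.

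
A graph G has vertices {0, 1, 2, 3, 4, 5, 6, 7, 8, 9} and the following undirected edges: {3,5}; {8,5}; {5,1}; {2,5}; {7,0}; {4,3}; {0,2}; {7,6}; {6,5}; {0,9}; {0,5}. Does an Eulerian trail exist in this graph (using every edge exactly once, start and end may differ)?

No

Degrees: 0:4, 1:1, 2:2, 3:2, 4:1, 5:6, 6:2, 7:2, 8:1, 9:1
Odd-degree vertices: 1, 4, 8, 9 (4 total).
An Eulerian trail requires 0 or 2 odd-degree vertices; here there are 4.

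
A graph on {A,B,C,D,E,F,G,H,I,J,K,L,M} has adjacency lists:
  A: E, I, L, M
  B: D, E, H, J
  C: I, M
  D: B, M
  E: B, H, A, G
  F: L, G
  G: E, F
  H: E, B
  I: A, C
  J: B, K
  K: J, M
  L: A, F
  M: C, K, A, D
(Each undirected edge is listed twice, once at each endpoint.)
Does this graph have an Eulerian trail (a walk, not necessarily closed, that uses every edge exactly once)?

Yes

Degrees: A:4, B:4, C:2, D:2, E:4, F:2, G:2, H:2, I:2, J:2, K:2, L:2, M:4
Odd-degree vertices: none (0 total).
With 0 odd-degree vertices and all edges in one connected piece, an Eulerian trail exists.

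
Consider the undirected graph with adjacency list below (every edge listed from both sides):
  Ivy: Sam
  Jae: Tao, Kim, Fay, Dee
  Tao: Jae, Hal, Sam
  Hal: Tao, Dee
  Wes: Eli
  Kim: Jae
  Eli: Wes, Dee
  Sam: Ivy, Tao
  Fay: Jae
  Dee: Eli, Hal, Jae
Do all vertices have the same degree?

No

Degrees: Ivy:1, Jae:4, Tao:3, Hal:2, Wes:1, Kim:1, Eli:2, Sam:2, Fay:1, Dee:3
Degrees are not all equal (e.g. deg(Ivy)=1 but deg(Jae)=4); not regular.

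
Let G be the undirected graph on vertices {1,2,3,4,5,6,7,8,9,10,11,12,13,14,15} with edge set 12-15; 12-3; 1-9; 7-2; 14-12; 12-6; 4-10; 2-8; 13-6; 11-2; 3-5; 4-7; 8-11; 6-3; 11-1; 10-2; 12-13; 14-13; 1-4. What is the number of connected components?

2

Component: {3, 5, 6, 12, 13, 14, 15}
Component: {1, 2, 4, 7, 8, 9, 10, 11}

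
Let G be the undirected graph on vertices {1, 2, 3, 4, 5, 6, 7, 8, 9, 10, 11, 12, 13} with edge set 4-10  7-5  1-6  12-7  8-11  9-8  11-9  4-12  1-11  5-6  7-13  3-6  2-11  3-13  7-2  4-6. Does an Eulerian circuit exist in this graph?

Degrees: 1:2, 2:2, 3:2, 4:3, 5:2, 6:4, 7:4, 8:2, 9:2, 10:1, 11:4, 12:2, 13:2
Vertices with odd degree: 4, 10. An Eulerian circuit requires all degrees even.

No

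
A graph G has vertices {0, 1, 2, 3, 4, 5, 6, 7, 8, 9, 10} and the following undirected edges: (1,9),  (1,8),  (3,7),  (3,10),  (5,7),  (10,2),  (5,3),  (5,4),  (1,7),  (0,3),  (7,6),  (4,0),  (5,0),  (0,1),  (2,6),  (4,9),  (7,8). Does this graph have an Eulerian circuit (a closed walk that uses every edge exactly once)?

Degrees: 0:4, 1:4, 2:2, 3:4, 4:3, 5:4, 6:2, 7:5, 8:2, 9:2, 10:2
Vertices with odd degree: 4, 7. An Eulerian circuit requires all degrees even.

No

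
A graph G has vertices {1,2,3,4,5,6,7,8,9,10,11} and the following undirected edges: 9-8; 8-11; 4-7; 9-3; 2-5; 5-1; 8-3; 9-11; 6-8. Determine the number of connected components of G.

4

Component: {10}
Component: {4, 7}
Component: {1, 2, 5}
Component: {3, 6, 8, 9, 11}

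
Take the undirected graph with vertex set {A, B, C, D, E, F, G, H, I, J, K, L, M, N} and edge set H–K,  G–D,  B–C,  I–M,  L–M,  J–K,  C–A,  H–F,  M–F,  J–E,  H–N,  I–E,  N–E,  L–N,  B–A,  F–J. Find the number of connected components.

Component: {D, G}
Component: {A, B, C}
Component: {E, F, H, I, J, K, L, M, N}

3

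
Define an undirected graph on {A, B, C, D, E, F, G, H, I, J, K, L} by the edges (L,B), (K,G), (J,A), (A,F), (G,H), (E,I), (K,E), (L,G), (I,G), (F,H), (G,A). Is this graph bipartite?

Color {B, C, D, E, F, G, J} black and {A, H, I, K, L} white. No edge joins two same-colored vertices, so the graph is bipartite.

Yes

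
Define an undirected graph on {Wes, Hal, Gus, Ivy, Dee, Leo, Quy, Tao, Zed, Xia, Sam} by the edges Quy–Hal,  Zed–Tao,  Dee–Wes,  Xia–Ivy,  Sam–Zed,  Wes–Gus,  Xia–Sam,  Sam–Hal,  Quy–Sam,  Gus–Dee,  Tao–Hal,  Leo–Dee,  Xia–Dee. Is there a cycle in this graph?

The graph has 11 vertices, 13 edges, and 1 connected component.
One cycle is Sam-Hal-Tao-Zed-Sam.

Yes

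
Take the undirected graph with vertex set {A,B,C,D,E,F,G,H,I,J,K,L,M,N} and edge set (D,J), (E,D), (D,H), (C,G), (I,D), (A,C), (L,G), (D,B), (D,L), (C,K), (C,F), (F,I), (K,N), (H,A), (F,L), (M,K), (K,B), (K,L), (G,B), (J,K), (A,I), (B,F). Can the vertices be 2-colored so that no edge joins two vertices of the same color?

A valid 2-coloring puts {B, C, E, H, I, J, L, M, N} on one side and {A, D, F, G, K} on the other; every edge crosses between the two sides.

Yes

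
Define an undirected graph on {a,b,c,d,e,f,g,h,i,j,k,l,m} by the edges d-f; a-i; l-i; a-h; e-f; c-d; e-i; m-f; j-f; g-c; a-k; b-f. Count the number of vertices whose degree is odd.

10

Degrees: a:3, b:1, c:2, d:2, e:2, f:5, g:1, h:1, i:3, j:1, k:1, l:1, m:1
Odd-degree vertices: a, b, f, g, h, i, j, k, l, m.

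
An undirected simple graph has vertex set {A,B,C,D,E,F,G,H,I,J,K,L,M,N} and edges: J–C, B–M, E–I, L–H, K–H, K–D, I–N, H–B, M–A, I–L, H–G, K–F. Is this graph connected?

No

Component: {C, J}
Component: {A, B, D, E, F, G, H, I, K, L, M, N}
No edge joins these 2 groups, so the graph is disconnected.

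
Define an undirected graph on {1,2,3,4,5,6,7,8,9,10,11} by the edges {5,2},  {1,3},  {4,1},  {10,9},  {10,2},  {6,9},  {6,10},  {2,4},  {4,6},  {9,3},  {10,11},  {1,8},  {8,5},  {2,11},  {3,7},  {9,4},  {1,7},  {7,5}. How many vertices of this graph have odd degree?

Degrees: 1:4, 2:4, 3:3, 4:4, 5:3, 6:3, 7:3, 8:2, 9:4, 10:4, 11:2
Odd-degree vertices: 3, 5, 6, 7.

4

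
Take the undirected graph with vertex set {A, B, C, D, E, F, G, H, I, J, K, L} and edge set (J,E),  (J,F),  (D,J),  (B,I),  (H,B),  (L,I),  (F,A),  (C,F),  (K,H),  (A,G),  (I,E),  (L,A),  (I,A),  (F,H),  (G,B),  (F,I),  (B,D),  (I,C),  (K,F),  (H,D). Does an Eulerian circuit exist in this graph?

No

Degrees: A:4, B:4, C:2, D:3, E:2, F:6, G:2, H:4, I:6, J:3, K:2, L:2
Vertices with odd degree: D, J. An Eulerian circuit requires all degrees even.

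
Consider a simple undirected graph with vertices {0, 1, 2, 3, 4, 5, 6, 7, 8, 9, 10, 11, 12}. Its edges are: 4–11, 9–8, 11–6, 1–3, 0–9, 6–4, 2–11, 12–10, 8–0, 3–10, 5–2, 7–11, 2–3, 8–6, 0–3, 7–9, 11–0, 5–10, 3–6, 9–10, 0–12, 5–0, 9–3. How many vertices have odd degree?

Degrees: 0:6, 1:1, 2:3, 3:6, 4:2, 5:3, 6:4, 7:2, 8:3, 9:5, 10:4, 11:5, 12:2
Odd-degree vertices: 1, 2, 5, 8, 9, 11.

6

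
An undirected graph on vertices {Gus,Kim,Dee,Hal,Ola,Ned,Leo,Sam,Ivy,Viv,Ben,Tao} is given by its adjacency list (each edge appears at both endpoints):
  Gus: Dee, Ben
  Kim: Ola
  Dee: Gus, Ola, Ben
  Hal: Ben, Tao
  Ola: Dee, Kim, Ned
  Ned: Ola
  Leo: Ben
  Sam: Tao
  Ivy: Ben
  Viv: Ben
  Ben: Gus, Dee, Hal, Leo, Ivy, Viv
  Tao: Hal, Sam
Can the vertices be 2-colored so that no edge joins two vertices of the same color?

Dee-Gus-Ben-Dee is an odd cycle (length 3), and a bipartite graph can contain only even cycles.

No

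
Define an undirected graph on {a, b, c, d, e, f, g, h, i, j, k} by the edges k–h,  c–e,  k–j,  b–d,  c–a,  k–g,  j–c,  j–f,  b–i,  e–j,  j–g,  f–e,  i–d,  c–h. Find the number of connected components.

2

Component: {b, d, i}
Component: {a, c, e, f, g, h, j, k}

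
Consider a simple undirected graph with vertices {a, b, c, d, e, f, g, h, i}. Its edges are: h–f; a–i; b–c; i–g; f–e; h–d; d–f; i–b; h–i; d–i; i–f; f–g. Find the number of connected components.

1

Component: {a, b, c, d, e, f, g, h, i}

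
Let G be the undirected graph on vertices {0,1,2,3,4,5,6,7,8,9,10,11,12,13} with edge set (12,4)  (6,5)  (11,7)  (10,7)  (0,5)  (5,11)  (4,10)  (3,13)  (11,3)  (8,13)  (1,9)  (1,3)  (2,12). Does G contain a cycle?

No

The graph has 14 vertices, 13 edges, and 1 connected component.
A forest on 14 vertices with 1 component has exactly 13 edges, which matches — so no cycle.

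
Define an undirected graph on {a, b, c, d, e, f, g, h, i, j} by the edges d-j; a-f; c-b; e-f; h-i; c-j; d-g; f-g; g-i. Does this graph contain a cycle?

No

The graph has 10 vertices, 9 edges, and 1 connected component.
A forest on 10 vertices with 1 component has exactly 9 edges, which matches — so no cycle.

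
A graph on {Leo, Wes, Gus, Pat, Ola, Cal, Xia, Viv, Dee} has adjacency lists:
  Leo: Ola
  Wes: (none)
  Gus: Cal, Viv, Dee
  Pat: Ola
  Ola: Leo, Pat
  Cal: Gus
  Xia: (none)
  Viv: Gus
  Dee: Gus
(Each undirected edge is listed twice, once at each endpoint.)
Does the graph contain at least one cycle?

The graph has 9 vertices, 5 edges, and 4 connected components.
A forest on 9 vertices with 4 components has exactly 5 edges, which matches — so no cycle.

No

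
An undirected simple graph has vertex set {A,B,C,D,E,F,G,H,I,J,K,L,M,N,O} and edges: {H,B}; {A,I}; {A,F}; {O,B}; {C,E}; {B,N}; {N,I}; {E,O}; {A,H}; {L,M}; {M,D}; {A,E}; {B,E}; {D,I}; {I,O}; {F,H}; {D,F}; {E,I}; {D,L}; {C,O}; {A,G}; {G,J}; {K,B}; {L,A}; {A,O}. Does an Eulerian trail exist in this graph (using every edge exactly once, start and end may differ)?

Degrees: A:7, B:5, C:2, D:4, E:5, F:3, G:2, H:3, I:5, J:1, K:1, L:3, M:2, N:2, O:5
Odd-degree vertices: A, B, E, F, H, I, J, K, L, O (10 total).
With 10 odd-degree vertices (more than two), no single trail can use every edge.

No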